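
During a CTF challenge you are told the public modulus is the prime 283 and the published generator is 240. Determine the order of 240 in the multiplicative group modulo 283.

47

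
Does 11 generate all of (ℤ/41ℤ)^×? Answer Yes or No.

Yes

φ(41) = 41 − 1 = 40 = 2^3 · 5.
It suffices to check that the order of 11 is not a proper divisor of 40: compute 11^(40/q) for q ∈ {2, 5}.
11^20 ≡ 40 (mod 41)  [q = 2: ≢ 1 ✓]
11^8 ≡ 16 (mod 41)  [q = 5: ≢ 1 ✓]
None equal 1, so ord_41(11) = 40: 11 is a primitive root.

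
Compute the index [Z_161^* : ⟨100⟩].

ord(100) | φ(161) = φ(7·23) = (7−1)·(23−1) = 6·22 = 132 = 2^2 · 3 · 11.
Divisors of 132: 1, 2, 3, 4, 6, 11, 12, 22, 33, 44, 66, 132.
Test each divisor d:
100^1 ≡ 100
100^2 ≡ 18
100^3 ≡ 29
100^4 ≡ 2
100^6 ≡ 36
100^11 ≡ 116
100^12 ≡ 8
100^22 ≡ 93
100^33 ≡ 1
The order of 100 is 33, so the subgroup it generates has 33 elements.
Index = |(Z/161Z)^×| / |⟨100⟩| = 132 / 33 = 4.

4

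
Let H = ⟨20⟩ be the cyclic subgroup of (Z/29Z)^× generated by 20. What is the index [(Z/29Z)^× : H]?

4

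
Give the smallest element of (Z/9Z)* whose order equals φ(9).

2

φ(9) = φ(3^2) = 3·(3−1) = 6 = 2 · 3.
Test candidates g = 2, 3, … against the prime factors q ∈ {2, 3} of φ(9): g is a generator iff g^(6/q) ≢ 1 for every such q.
g = 2: 2^3 ≡ 8; 2^2 ≡ 4 — none is 1, so 2 is a primitive root.
The smallest primitive root modulo 9 is 2.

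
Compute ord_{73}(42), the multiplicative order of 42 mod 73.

72

The order of 42 must divide φ(73) = 73 − 1 = 72 = 2^3 · 3^2.
Divisors of 72: 1, 2, 3, 4, 6, 8, 9, 12, 18, 24, 36, 72.
Check 42^d mod 73 for each divisor in increasing order:
42^1 ≡ 42
42^2 ≡ 12
42^3 ≡ 66
42^4 ≡ 71
42^6 ≡ 49
42^8 ≡ 4
42^9 ≡ 22
42^12 ≡ 65
42^18 ≡ 46
42^24 ≡ 64
42^36 ≡ 72
42^72 ≡ 1
So ord_73(42) = 72.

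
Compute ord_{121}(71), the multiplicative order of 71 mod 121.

55

Since 71 ∈ (Z/121Z)^×, its order divides φ(121) = φ(11^2) = 11·(11−1) = 110 = 2 · 5 · 11.
Divisors of 110: 1, 2, 5, 10, 11, 22, 55, 110.
Evaluate successive powers at the divisors of 110:
71^1 ≡ 71 (mod 121)
71^2 ≡ 80 (mod 121)
71^5 ≡ 45 (mod 121)
71^10 ≡ 89 (mod 121)
71^11 ≡ 27 (mod 121)
71^22 ≡ 3 (mod 121)
71^55 ≡ 1 (mod 121) ✓
Therefore the multiplicative order of 71 modulo 121 is 55.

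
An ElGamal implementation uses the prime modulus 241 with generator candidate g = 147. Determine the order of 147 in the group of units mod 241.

Since 147 ∈ (Z/241Z)^×, its order divides φ(241) = 241 − 1 = 240 = 2^4 · 3 · 5.
Divisors of 240: 1, 2, 3, 4, 5, 6, 8, 10, 12, 15, 16, 20, 24, 30, 40, 48, 60, 80, 120, 240.
Check 147^d mod 241 for each divisor in increasing order:
147^1 ≡ 147 (mod 241)
147^2 ≡ 160 (mod 241)
147^3 ≡ 143 (mod 241)
147^4 ≡ 54 (mod 241)
147^5 ≡ 226 (mod 241)
147^6 ≡ 205 (mod 241)
147^8 ≡ 24 (mod 241)
147^10 ≡ 225 (mod 241)
147^12 ≡ 91 (mod 241)
147^15 ≡ 240 (mod 241)
147^16 ≡ 94 (mod 241)
147^20 ≡ 15 (mod 241)
147^24 ≡ 87 (mod 241)
147^30 ≡ 1 (mod 241) ✓
Therefore the multiplicative order of 147 modulo 241 is 30.

30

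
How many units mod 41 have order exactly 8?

φ(41) = 41 − 1 = 40 = 2^3 · 5.
Since (Z/41Z)^× is cyclic of order 40, the number of elements of order d is φ(d) when d | 40 and 0 otherwise.
8 = 2^3 divides 40, and φ(8) = 4.

4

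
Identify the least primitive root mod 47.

5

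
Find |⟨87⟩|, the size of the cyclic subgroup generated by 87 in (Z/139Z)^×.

46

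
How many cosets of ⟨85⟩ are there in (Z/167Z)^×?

2

ord(85) | φ(167) = 167 − 1 = 166 = 2 · 83.
Divisors of 166: 1, 2, 83, 166.
Evaluate successive powers at the divisors of 166:
85^1 ≡ 85
85^2 ≡ 44
85^83 ≡ 1
Thus |⟨85⟩| = ord(85) = 83.
The index is φ(167) / ord(85) = 166 / 83 = 2.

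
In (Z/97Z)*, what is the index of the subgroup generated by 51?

ord(51) | φ(97) = 97 − 1 = 96 = 2^5 · 3.
Divisors of 96: 1, 2, 3, 4, 6, 8, 12, 16, 24, 32, 48, 96.
Compute 51^d (mod 97) for the divisors d until we hit 1:
51^1 ≡ 51
51^2 ≡ 79
51^3 ≡ 52
51^4 ≡ 33
51^6 ≡ 85
51^8 ≡ 22
51^12 ≡ 47
51^16 ≡ 96
51^24 ≡ 75
51^32 ≡ 1
The order of 51 is 32, so the subgroup it generates has 32 elements.
[(Z/97Z)^× : ⟨51⟩] = 96/32 = 3.

3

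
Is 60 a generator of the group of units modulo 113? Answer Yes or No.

No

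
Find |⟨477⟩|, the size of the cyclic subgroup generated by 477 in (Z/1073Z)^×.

126

Since 477 ∈ (Z/1073Z)^×, its order divides φ(1073) = φ(29·37) = (29−1)·(37−1) = 28·36 = 1008 = 2^4 · 3^2 · 7.
Divisors of 1008: 1, 2, 3, 4, 6, 7, 8, 9, 12, 14, 16, 18, 21, 24, 28, 36, 42, 48, 56, 63, 72, 84, 112, 126, 144, 168, 252, 336, 504, 1008.
Compute 477^d (mod 1073) for the divisors d until we hit 1:
477^1 ≡ 477 (mod 1073)
477^2 ≡ 53 (mod 1073)
477^3 ≡ 602 (mod 1073)
477^4 ≡ 663 (mod 1073)
477^6 ≡ 803 (mod 1073)
477^7 ≡ 1043 (mod 1073)
477^8 ≡ 712 (mod 1073)
477^9 ≡ 556 (mod 1073)
477^12 ≡ 1009 (mod 1073)
477^14 ≡ 900 (mod 1073)
477^16 ≡ 488 (mod 1073)
477^18 ≡ 112 (mod 1073)
477^21 ≡ 898 (mod 1073)
477^24 ≡ 877 (mod 1073)
477^28 ≡ 958 (mod 1073)
477^36 ≡ 741 (mod 1073)
477^42 ≡ 581 (mod 1073)
477^48 ≡ 861 (mod 1073)
477^56 ≡ 349 (mod 1073)
477^63 ≡ 260 (mod 1073)
477^72 ≡ 778 (mod 1073)
477^84 ≡ 639 (mod 1073)
477^112 ≡ 552 (mod 1073)
477^126 ≡ 1 (mod 1073) ✓
Therefore the multiplicative order of 477 modulo 1073 is 126.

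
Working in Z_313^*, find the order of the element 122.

The order of 122 must divide φ(313) = 313 − 1 = 312 = 2^3 · 3 · 13.
Divisors of 312: 1, 2, 3, 4, 6, 8, 12, 13, 24, 26, 39, 52, 78, 104, 156, 312.
Test each divisor d:
122^1 ≡ 122
122^2 ≡ 173
122^3 ≡ 135
122^4 ≡ 194
122^6 ≡ 71
122^8 ≡ 76
122^12 ≡ 33
122^13 ≡ 270
122^24 ≡ 150
122^26 ≡ 284
122^39 ≡ 308
122^52 ≡ 215
122^78 ≡ 25
122^104 ≡ 214
122^156 ≡ 312
122^312 ≡ 1
Hence ord(122) = 312.

312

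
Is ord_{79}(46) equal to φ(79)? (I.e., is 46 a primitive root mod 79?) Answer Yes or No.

No

φ(79) = 79 − 1 = 78 = 2 · 3 · 13.
Test 46^(78/q) mod 79 for each prime factor q of 78:
46^39 ≡ 1 (mod 79)  [q = 2: ≡ 1 ✗]
46^26 ≡ 1 (mod 79)  [q = 3: ≡ 1 ✗]
46^6 ≡ 64 (mod 79)  [q = 13: ≢ 1 ✓]
46^39 ≡ 1 shows ord(46) | 39, strictly less than φ(79); not a primitive root.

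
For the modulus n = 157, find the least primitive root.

5

φ(157) = 157 − 1 = 156 = 2^2 · 3 · 13.
Test candidates g = 2, 3, … against the prime factors q ∈ {2, 3, 13} of φ(157): g is a generator iff g^(156/q) ≢ 1 for every such q.
g = 2: 2^78 ≡ 156; 2^52 ≡ 1 — hits 1, so not a primitive root.
g = 3: 3^78 ≡ 1 — hits 1, so not a primitive root.
g = 4: 4^78 ≡ 1 — hits 1, so not a primitive root.
g = 5: 5^78 ≡ 156; 5^52 ≡ 12; 5^12 ≡ 130 — none is 1, so 5 is a primitive root.
The smallest primitive root modulo 157 is 5.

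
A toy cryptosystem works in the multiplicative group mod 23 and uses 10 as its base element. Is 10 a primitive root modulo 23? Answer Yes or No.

Yes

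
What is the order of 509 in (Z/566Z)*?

282

By Lagrange's theorem, ord_566(509) divides φ(566) = φ(2)·φ(283) = 1·282 = 282 = 2 · 3 · 47.
Divisors of 282: 1, 2, 3, 6, 47, 94, 141, 282.
Check 509^d mod 566 for each divisor in increasing order:
509^1 ≡ 509 (mod 566)
509^2 ≡ 419 (mod 566)
509^3 ≡ 455 (mod 566)
509^6 ≡ 435 (mod 566)
509^47 ≡ 239 (mod 566)
509^94 ≡ 521 (mod 566)
509^141 ≡ 565 (mod 566)
509^282 ≡ 1 (mod 566) ✓
Therefore the multiplicative order of 509 modulo 566 is 282.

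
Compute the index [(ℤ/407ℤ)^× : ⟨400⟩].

ord(400) | φ(407) = φ(11·37) = (11−1)·(37−1) = 10·36 = 360 = 2^3 · 3^2 · 5.
Divisors of 360: 1, 2, 3, 4, 5, 6, 8, 9, 10, 12, 15, 18, 20, 24, 30, 36, 40, 45, 60, 72, 90, 120, 180, 360.
Compute 400^d (mod 407) for the divisors d until we hit 1:
400^1 ≡ 400
400^2 ≡ 49
400^3 ≡ 64
400^4 ≡ 366
400^5 ≡ 287
400^6 ≡ 26
400^8 ≡ 53
400^9 ≡ 36
400^10 ≡ 155
400^12 ≡ 269
400^15 ≡ 122
400^18 ≡ 75
400^20 ≡ 12
400^24 ≡ 322
400^30 ≡ 232
400^36 ≡ 334
400^40 ≡ 144
400^45 ≡ 221
400^60 ≡ 100
400^72 ≡ 38
400^90 ≡ 1
Thus |⟨400⟩| = ord(400) = 90.
The index is φ(407) / ord(400) = 360 / 90 = 4.

4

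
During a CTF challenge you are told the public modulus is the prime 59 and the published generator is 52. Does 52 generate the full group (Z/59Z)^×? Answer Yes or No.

φ(59) = 59 − 1 = 58 = 2 · 29.
It suffices to check that the order of 52 is not a proper divisor of 58: compute 52^(58/q) for q ∈ {2, 29}.
52^29 ≡ 58 (mod 59)  [q = 2: ≢ 1 ✓]
52^2 ≡ 49 (mod 59)  [q = 29: ≢ 1 ✓]
None equal 1, so ord_59(52) = 58: 52 is a primitive root.

Yes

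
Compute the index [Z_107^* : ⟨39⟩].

Since 39 ∈ (Z/107Z)^×, its order divides φ(107) = 107 − 1 = 106 = 2 · 53.
Divisors of 106: 1, 2, 53, 106.
Check 39^d mod 107 for each divisor in increasing order:
39^1 ≡ 39 (mod 107)
39^2 ≡ 23 (mod 107)
39^53 ≡ 1 (mod 107) ✓
The order of 39 is 53, so the subgroup it generates has 53 elements.
[(Z/107Z)^× : ⟨39⟩] = 106/53 = 2.

2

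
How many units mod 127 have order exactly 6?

φ(127) = 127 − 1 = 126 = 2 · 3^2 · 7.
Since (Z/127Z)^× is cyclic of order 126, the number of elements of order d is φ(d) when d | 126 and 0 otherwise.
6 = 2 · 3 divides 126, and φ(6) = 2.

2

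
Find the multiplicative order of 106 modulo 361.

57

Since 106 ∈ (Z/361Z)^×, its order divides φ(361) = φ(19^2) = 19·(19−1) = 342 = 2 · 3^2 · 19.
Divisors of 342: 1, 2, 3, 6, 9, 18, 19, 38, 57, 114, 171, 342.
Check 106^d mod 361 for each divisor in increasing order:
106^1 ≡ 106
106^2 ≡ 45
106^3 ≡ 77
106^6 ≡ 153
106^9 ≡ 229
106^18 ≡ 96
106^19 ≡ 68
106^38 ≡ 292
106^57 ≡ 1
So ord_361(106) = 57.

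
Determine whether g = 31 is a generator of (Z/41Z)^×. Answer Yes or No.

φ(41) = 41 − 1 = 40 = 2^3 · 5.
Test 31^(40/q) mod 41 for each prime factor q of 40:
31^20 ≡ 1 (mod 41)  [q = 2: ≡ 1 ✗]
31^8 ≡ 16 (mod 41)  [q = 5: ≢ 1 ✓]
Since 31^20 ≡ 1, the order of 31 divides 20 < 40, so 31 is not a primitive root.

No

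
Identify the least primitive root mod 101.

2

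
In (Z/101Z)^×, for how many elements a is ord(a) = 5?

4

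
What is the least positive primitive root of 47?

5

φ(47) = 47 − 1 = 46 = 2 · 23.
Test candidates g = 2, 3, … against the prime factors q ∈ {2, 23} of φ(47): g is a generator iff g^(46/q) ≢ 1 for every such q.
g = 2: 2^23 ≡ 1 — hits 1, so not a primitive root.
g = 3: 3^23 ≡ 1 — hits 1, so not a primitive root.
g = 4: 4^23 ≡ 1 — hits 1, so not a primitive root.
g = 5: 5^23 ≡ 46; 5^2 ≡ 25 — none is 1, so 5 is a primitive root.
The smallest primitive root modulo 47 is 5.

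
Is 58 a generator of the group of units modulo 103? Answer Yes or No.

φ(103) = 103 − 1 = 102 = 2 · 3 · 17.
It suffices to check that the order of 58 is not a proper divisor of 102: compute 58^(102/q) for q ∈ {2, 3, 17}.
58^51 ≡ 1 (mod 103)  [q = 2: ≡ 1 ✗]
58^34 ≡ 56 (mod 103)  [q = 3: ≢ 1 ✓]
58^6 ≡ 76 (mod 103)  [q = 17: ≢ 1 ✓]
The check at q = 2 fails, so 58 generates a proper subgroup.

No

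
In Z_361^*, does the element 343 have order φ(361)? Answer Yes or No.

No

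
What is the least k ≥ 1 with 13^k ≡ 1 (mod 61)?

Since 13 ∈ (Z/61Z)^×, its order divides φ(61) = 61 − 1 = 60 = 2^2 · 3 · 5.
Divisors of 60: 1, 2, 3, 4, 5, 6, 10, 12, 15, 20, 30, 60.
Check 13^d mod 61 for each divisor in increasing order:
13^1 ≡ 13 (mod 61)
13^2 ≡ 47 (mod 61)
13^3 ≡ 1 (mod 61) ✓
Therefore the multiplicative order of 13 modulo 61 is 3.

3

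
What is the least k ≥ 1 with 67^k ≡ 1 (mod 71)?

70

Since 67 ∈ (Z/71Z)^×, its order divides φ(71) = 71 − 1 = 70 = 2 · 5 · 7.
Divisors of 70: 1, 2, 5, 7, 10, 14, 35, 70.
Compute 67^d (mod 71) for the divisors d until we hit 1:
67^1 ≡ 67 (mod 71)
67^2 ≡ 16 (mod 71)
67^5 ≡ 41 (mod 71)
67^7 ≡ 17 (mod 71)
67^10 ≡ 48 (mod 71)
67^14 ≡ 5 (mod 71)
67^35 ≡ 70 (mod 71)
67^70 ≡ 1 (mod 71) ✓
Hence ord(67) = 70.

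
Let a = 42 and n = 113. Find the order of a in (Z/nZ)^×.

16

By Lagrange's theorem, ord_113(42) divides φ(113) = 113 − 1 = 112 = 2^4 · 7.
Divisors of 112: 1, 2, 4, 7, 8, 14, 16, 28, 56, 112.
Check 42^d mod 113 for each divisor in increasing order:
42^1 ≡ 42 (mod 113)
42^2 ≡ 69 (mod 113)
42^4 ≡ 15 (mod 113)
42^7 ≡ 78 (mod 113)
42^8 ≡ 112 (mod 113)
42^14 ≡ 95 (mod 113)
42^16 ≡ 1 (mod 113) ✓
The smallest such exponent is 16, so the order of 42 is 16.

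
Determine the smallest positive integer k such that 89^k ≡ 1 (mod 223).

ord(89) | φ(223) = 223 − 1 = 222 = 2 · 3 · 37.
Divisors of 222: 1, 2, 3, 6, 37, 74, 111, 222.
Check 89^d mod 223 for each divisor in increasing order:
89^1 ≡ 89
89^2 ≡ 116
89^3 ≡ 66
89^6 ≡ 119
89^37 ≡ 39
89^74 ≡ 183
89^111 ≡ 1
The smallest such exponent is 111, so the order of 89 is 111.

111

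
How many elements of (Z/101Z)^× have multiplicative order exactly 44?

φ(101) = 101 − 1 = 100 = 2^2 · 5^2.
In a cyclic group of order 100, there are φ(d) elements of order d for each divisor d of 100, and zero for non-divisors.
44 does not divide 100, so no element of (Z/101Z)^× has order 44.

0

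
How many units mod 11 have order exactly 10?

4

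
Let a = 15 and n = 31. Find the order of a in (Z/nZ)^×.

10

By Lagrange's theorem, ord_31(15) divides φ(31) = 31 − 1 = 30 = 2 · 3 · 5.
Divisors of 30: 1, 2, 3, 5, 6, 10, 15, 30.
Evaluate successive powers at the divisors of 30:
15^1 ≡ 15 (mod 31)
15^2 ≡ 8 (mod 31)
15^3 ≡ 27 (mod 31)
15^5 ≡ 30 (mod 31)
15^6 ≡ 16 (mod 31)
15^10 ≡ 1 (mod 31) ✓
Therefore the multiplicative order of 15 modulo 31 is 10.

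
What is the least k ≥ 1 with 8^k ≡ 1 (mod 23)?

11

ord(8) | φ(23) = 23 − 1 = 22 = 2 · 11.
Divisors of 22: 1, 2, 11, 22.
Compute 8^d (mod 23) for the divisors d until we hit 1:
8^1 ≡ 8 (mod 23)
8^2 ≡ 18 (mod 23)
8^11 ≡ 1 (mod 23) ✓
So ord_23(8) = 11.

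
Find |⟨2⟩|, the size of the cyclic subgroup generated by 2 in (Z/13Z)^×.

12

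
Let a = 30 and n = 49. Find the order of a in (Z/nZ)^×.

3

The order of 30 must divide φ(49) = φ(7^2) = 7·(7−1) = 42 = 2 · 3 · 7.
Divisors of 42: 1, 2, 3, 6, 7, 14, 21, 42.
Test each divisor d:
30^1 ≡ 30 (mod 49)
30^2 ≡ 18 (mod 49)
30^3 ≡ 1 (mod 49) ✓
So ord_49(30) = 3.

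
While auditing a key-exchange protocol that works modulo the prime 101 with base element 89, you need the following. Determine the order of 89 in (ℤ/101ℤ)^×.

By Lagrange's theorem, ord_101(89) divides φ(101) = 101 − 1 = 100 = 2^2 · 5^2.
Divisors of 100: 1, 2, 4, 5, 10, 20, 25, 50, 100.
Compute 89^d (mod 101) for the divisors d until we hit 1:
89^1 ≡ 89 (mod 101)
89^2 ≡ 43 (mod 101)
89^4 ≡ 31 (mod 101)
89^5 ≡ 32 (mod 101)
89^10 ≡ 14 (mod 101)
89^20 ≡ 95 (mod 101)
89^25 ≡ 10 (mod 101)
89^50 ≡ 100 (mod 101)
89^100 ≡ 1 (mod 101) ✓
The smallest such exponent is 100, so the order of 89 is 100.

100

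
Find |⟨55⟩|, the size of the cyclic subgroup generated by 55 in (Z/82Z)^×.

8

By Lagrange's theorem, ord_82(55) divides φ(82) = φ(2)·φ(41) = 1·40 = 40 = 2^3 · 5.
Divisors of 40: 1, 2, 4, 5, 8, 10, 20, 40.
Evaluate successive powers at the divisors of 40:
55^1 ≡ 55 (mod 82)
55^2 ≡ 73 (mod 82)
55^4 ≡ 81 (mod 82)
55^5 ≡ 27 (mod 82)
55^8 ≡ 1 (mod 82) ✓
Therefore the multiplicative order of 55 modulo 82 is 8.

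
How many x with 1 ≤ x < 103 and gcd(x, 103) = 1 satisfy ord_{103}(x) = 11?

φ(103) = 103 − 1 = 102 = 2 · 3 · 17.
(Z/103Z)^× is cyclic (|G| = 102); a cyclic group of order m has exactly φ(d) elements of each order d | m, and none otherwise.
Here 102 is not a multiple of 11, so there are no elements of order 11.

0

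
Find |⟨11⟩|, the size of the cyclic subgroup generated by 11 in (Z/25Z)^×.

5

By Lagrange's theorem, ord_25(11) divides φ(25) = φ(5^2) = 5·(5−1) = 20 = 2^2 · 5.
Divisors of 20: 1, 2, 4, 5, 10, 20.
Test each divisor d:
11^1 ≡ 11 (mod 25)
11^2 ≡ 21 (mod 25)
11^4 ≡ 16 (mod 25)
11^5 ≡ 1 (mod 25) ✓
The smallest such exponent is 5, so the order of 11 is 5.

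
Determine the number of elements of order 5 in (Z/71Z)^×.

4

φ(71) = 71 − 1 = 70 = 2 · 5 · 7.
Since (Z/71Z)^× is cyclic of order 70, the number of elements of order d is φ(d) when d | 70 and 0 otherwise.
5 | 70, and φ(5) = 5 − 1 = 4.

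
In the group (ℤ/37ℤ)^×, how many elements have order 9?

6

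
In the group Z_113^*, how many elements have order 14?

φ(113) = 113 − 1 = 112 = 2^4 · 7.
(Z/113Z)^× is cyclic (|G| = 112); a cyclic group of order m has exactly φ(d) elements of each order d | m, and none otherwise.
14 = 2 · 7 divides 112, and φ(14) = 6.

6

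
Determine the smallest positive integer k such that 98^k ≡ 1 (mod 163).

ord(98) | φ(163) = 163 − 1 = 162 = 2 · 3^4.
Divisors of 162: 1, 2, 3, 6, 9, 18, 27, 54, 81, 162.
Compute 98^d (mod 163) for the divisors d until we hit 1:
98^1 ≡ 98 (mod 163)
98^2 ≡ 150 (mod 163)
98^3 ≡ 30 (mod 163)
98^6 ≡ 85 (mod 163)
98^9 ≡ 105 (mod 163)
98^18 ≡ 104 (mod 163)
98^27 ≡ 162 (mod 163)
98^54 ≡ 1 (mod 163) ✓
So ord_163(98) = 54.

54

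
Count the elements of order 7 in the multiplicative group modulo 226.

6

φ(226) = φ(2)·φ(113) = 1·112 = 112 = 2^4 · 7.
(Z/226Z)^× is cyclic (|G| = 112); a cyclic group of order m has exactly φ(d) elements of each order d | m, and none otherwise.
7 | 112, and φ(7) = 7 − 1 = 6.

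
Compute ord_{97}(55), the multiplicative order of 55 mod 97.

By Lagrange's theorem, ord_97(55) divides φ(97) = 97 − 1 = 96 = 2^5 · 3.
Divisors of 96: 1, 2, 3, 4, 6, 8, 12, 16, 24, 32, 48, 96.
Evaluate successive powers at the divisors of 96:
55^1 ≡ 55 (mod 97)
55^2 ≡ 18 (mod 97)
55^3 ≡ 20 (mod 97)
55^4 ≡ 33 (mod 97)
55^6 ≡ 12 (mod 97)
55^8 ≡ 22 (mod 97)
55^12 ≡ 47 (mod 97)
55^16 ≡ 96 (mod 97)
55^24 ≡ 75 (mod 97)
55^32 ≡ 1 (mod 97) ✓
Hence ord(55) = 32.

32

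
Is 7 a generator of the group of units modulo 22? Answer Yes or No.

Yes

φ(22) = φ(2)·φ(11) = 1·10 = 10 = 2 · 5.
Test 7^(10/q) mod 22 for each prime factor q of 10:
7^5 ≡ 21 (mod 22)  [q = 2: ≢ 1 ✓]
7^2 ≡ 5 (mod 22)  [q = 5: ≢ 1 ✓]
All checks pass, so 7 has order 10 and is a primitive root modulo 22.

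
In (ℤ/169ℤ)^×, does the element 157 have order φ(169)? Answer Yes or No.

No

φ(169) = φ(13^2) = 13·(13−1) = 156 = 2^2 · 3 · 13.
Test 157^(156/q) mod 169 for each prime factor q of 156:
157^78 ≡ 1 (mod 169)  [q = 2: ≡ 1 ✗]
157^52 ≡ 1 (mod 169)  [q = 3: ≡ 1 ✗]
157^12 ≡ 14 (mod 169)  [q = 13: ≢ 1 ✓]
157^78 ≡ 1 shows ord(157) | 78, strictly less than φ(169); not a primitive root.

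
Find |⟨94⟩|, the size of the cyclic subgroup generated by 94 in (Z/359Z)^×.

179

ord(94) | φ(359) = 359 − 1 = 358 = 2 · 179.
Divisors of 358: 1, 2, 179, 358.
Check 94^d mod 359 for each divisor in increasing order:
94^1 ≡ 94
94^2 ≡ 220
94^179 ≡ 1
The smallest such exponent is 179, so the order of 94 is 179.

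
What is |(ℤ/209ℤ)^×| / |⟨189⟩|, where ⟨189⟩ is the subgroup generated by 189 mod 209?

18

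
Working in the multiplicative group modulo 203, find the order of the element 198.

21

By Lagrange's theorem, ord_203(198) divides φ(203) = φ(7·29) = (7−1)·(29−1) = 6·28 = 168 = 2^3 · 3 · 7.
Divisors of 168: 1, 2, 3, 4, 6, 7, 8, 12, 14, 21, 24, 28, 42, 56, 84, 168.
Test each divisor d:
198^1 ≡ 198 (mod 203)
198^2 ≡ 25 (mod 203)
198^3 ≡ 78 (mod 203)
198^4 ≡ 16 (mod 203)
198^6 ≡ 197 (mod 203)
198^7 ≡ 30 (mod 203)
198^8 ≡ 53 (mod 203)
198^12 ≡ 36 (mod 203)
198^14 ≡ 88 (mod 203)
198^21 ≡ 1 (mod 203) ✓
Therefore the multiplicative order of 198 modulo 203 is 21.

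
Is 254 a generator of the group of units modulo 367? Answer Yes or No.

φ(367) = 367 − 1 = 366 = 2 · 3 · 61.
Test 254^(366/q) mod 367 for each prime factor q of 366:
254^183 ≡ 366 (mod 367)  [q = 2: ≢ 1 ✓]
254^122 ≡ 83 (mod 367)  [q = 3: ≢ 1 ✓]
254^6 ≡ 323 (mod 367)  [q = 61: ≢ 1 ✓]
None equal 1, so ord_367(254) = 366: 254 is a primitive root.

Yes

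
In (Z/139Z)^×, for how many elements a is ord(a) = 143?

φ(139) = 139 − 1 = 138 = 2 · 3 · 23.
(Z/139Z)^× is cyclic (|G| = 138); a cyclic group of order m has exactly φ(d) elements of each order d | m, and none otherwise.
Since 143 ∤ 138, the count is 0.

0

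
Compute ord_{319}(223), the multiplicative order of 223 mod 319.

35

The order of 223 must divide φ(319) = φ(11·29) = (11−1)·(29−1) = 10·28 = 280 = 2^3 · 5 · 7.
Divisors of 280: 1, 2, 4, 5, 7, 8, 10, 14, 20, 28, 35, 40, 56, 70, 140, 280.
Evaluate successive powers at the divisors of 280:
223^1 ≡ 223 (mod 319)
223^2 ≡ 284 (mod 319)
223^4 ≡ 268 (mod 319)
223^5 ≡ 111 (mod 319)
223^7 ≡ 262 (mod 319)
223^8 ≡ 49 (mod 319)
223^10 ≡ 199 (mod 319)
223^14 ≡ 59 (mod 319)
223^20 ≡ 45 (mod 319)
223^28 ≡ 291 (mod 319)
223^35 ≡ 1 (mod 319) ✓
So ord_319(223) = 35.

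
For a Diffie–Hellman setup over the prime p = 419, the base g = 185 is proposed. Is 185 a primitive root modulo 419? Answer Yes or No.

φ(419) = 419 − 1 = 418 = 2 · 11 · 19.
Test 185^(418/q) mod 419 for each prime factor q of 418:
185^209 ≡ 1 (mod 419)  [q = 2: ≡ 1 ✗]
185^38 ≡ 69 (mod 419)  [q = 11: ≢ 1 ✓]
185^22 ≡ 330 (mod 419)  [q = 19: ≢ 1 ✓]
The check at q = 2 fails, so 185 generates a proper subgroup.

No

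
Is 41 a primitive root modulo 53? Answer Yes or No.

Yes

φ(53) = 53 − 1 = 52 = 2^2 · 13.
It suffices to check that the order of 41 is not a proper divisor of 52: compute 41^(52/q) for q ∈ {2, 13}.
41^26 ≡ 52 (mod 53)  [q = 2: ≢ 1 ✓]
41^4 ≡ 13 (mod 53)  [q = 13: ≢ 1 ✓]
None equal 1, so ord_53(41) = 52: 41 is a primitive root.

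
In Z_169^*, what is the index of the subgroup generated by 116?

6

The order of 116 must divide φ(169) = φ(13^2) = 13·(13−1) = 156 = 2^2 · 3 · 13.
Divisors of 156: 1, 2, 3, 4, 6, 12, 13, 26, 39, 52, 78, 156.
Test each divisor d:
116^1 ≡ 116 (mod 169)
116^2 ≡ 105 (mod 169)
116^3 ≡ 12 (mod 169)
116^4 ≡ 40 (mod 169)
116^6 ≡ 144 (mod 169)
116^12 ≡ 118 (mod 169)
116^13 ≡ 168 (mod 169)
116^26 ≡ 1 (mod 169) ✓
Thus |⟨116⟩| = ord(116) = 26.
Index = |(Z/169Z)^×| / |⟨116⟩| = 156 / 26 = 6.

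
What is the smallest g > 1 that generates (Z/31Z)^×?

φ(31) = 31 − 1 = 30 = 2 · 3 · 5.
Test candidates g = 2, 3, … against the prime factors q ∈ {2, 3, 5} of φ(31): g is a generator iff g^(30/q) ≢ 1 for every such q.
g = 2: 2^15 ≡ 1 — hits 1, so not a primitive root.
g = 3: 3^15 ≡ 30; 3^10 ≡ 25; 3^6 ≡ 16 — none is 1, so 3 is a primitive root.
So 3 is the smallest generator of (Z/31Z)^×.

3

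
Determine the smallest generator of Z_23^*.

5

φ(23) = 23 − 1 = 22 = 2 · 11.
g is a primitive root iff g^(22/q) ≢ 1 (mod 23) for each prime q ∈ {2, 11}.
g = 2: 2^11 ≡ 1 — hits 1, so not a primitive root.
g = 3: 3^11 ≡ 1 — hits 1, so not a primitive root.
g = 4: 4^11 ≡ 1 — hits 1, so not a primitive root.
g = 5: 5^11 ≡ 22; 5^2 ≡ 2 — none is 1, so 5 is a primitive root.
So 5 is the smallest generator of (Z/23Z)^×.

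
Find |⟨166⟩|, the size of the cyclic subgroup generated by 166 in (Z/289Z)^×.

68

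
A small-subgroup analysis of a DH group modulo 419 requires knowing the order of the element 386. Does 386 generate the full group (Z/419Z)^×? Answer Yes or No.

No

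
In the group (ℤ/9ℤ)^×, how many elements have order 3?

2

φ(9) = φ(3^2) = 3·(3−1) = 6 = 2 · 3.
Since (Z/9Z)^× is cyclic of order 6, the number of elements of order d is φ(d) when d | 6 and 0 otherwise.
3 | 6, and φ(3) = 3 − 1 = 2.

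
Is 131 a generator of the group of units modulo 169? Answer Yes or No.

φ(169) = φ(13^2) = 13·(13−1) = 156 = 2^2 · 3 · 13.
It suffices to check that the order of 131 is not a proper divisor of 156: compute 131^(156/q) for q ∈ {2, 3, 13}.
131^78 ≡ 1 (mod 169)  [q = 2: ≡ 1 ✗]
131^52 ≡ 1 (mod 169)  [q = 3: ≡ 1 ✗]
131^12 ≡ 40 (mod 169)  [q = 13: ≢ 1 ✓]
The check at q = 2 fails, so 131 generates a proper subgroup.

No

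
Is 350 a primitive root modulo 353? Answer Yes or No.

φ(353) = 353 − 1 = 352 = 2^5 · 11.
An element g generates (Z/353Z)^× iff g^(352/q) ≢ 1 (mod 353) for each prime q ∈ {2, 11}.
350^176 ≡ 352 (mod 353)  [q = 2: ≢ 1 ✓]
350^32 ≡ 140 (mod 353)  [q = 11: ≢ 1 ✓]
None equal 1, so ord_353(350) = 352: 350 is a primitive root.

Yes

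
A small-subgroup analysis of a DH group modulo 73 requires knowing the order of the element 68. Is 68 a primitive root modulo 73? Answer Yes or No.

Yes

φ(73) = 73 − 1 = 72 = 2^3 · 3^2.
68 is a primitive root mod 73 iff 68^(φ(73)/q) ≢ 1 for every prime q | φ(73), i.e. q ∈ {2, 3}.
68^36 ≡ 72 (mod 73)  [q = 2: ≢ 1 ✓]
68^24 ≡ 8 (mod 73)  [q = 3: ≢ 1 ✓]
Every test exponent gives a nontrivial residue, hence 68 generates the full group.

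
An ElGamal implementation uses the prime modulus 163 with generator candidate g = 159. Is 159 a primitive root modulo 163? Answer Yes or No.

Yes

φ(163) = 163 − 1 = 162 = 2 · 3^4.
An element g generates (Z/163Z)^× iff g^(162/q) ≢ 1 (mod 163) for each prime q ∈ {2, 3}.
159^81 ≡ 162 (mod 163)  [q = 2: ≢ 1 ✓]
159^54 ≡ 58 (mod 163)  [q = 3: ≢ 1 ✓]
None equal 1, so ord_163(159) = 162: 159 is a primitive root.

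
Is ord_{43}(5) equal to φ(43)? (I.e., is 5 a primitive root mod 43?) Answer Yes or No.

φ(43) = 43 − 1 = 42 = 2 · 3 · 7.
It suffices to check that the order of 5 is not a proper divisor of 42: compute 5^(42/q) for q ∈ {2, 3, 7}.
5^21 ≡ 42 (mod 43)  [q = 2: ≢ 1 ✓]
5^14 ≡ 36 (mod 43)  [q = 3: ≢ 1 ✓]
5^6 ≡ 16 (mod 43)  [q = 7: ≢ 1 ✓]
Every test exponent gives a nontrivial residue, hence 5 generates the full group.

Yes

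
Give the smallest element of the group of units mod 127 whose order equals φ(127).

φ(127) = 127 − 1 = 126 = 2 · 3^2 · 7.
g is a primitive root iff g^(126/q) ≢ 1 (mod 127) for each prime q ∈ {2, 3, 7}.
g = 2: 2^63 ≡ 1 — hits 1, so not a primitive root.
g = 3: 3^63 ≡ 126; 3^42 ≡ 107; 3^18 ≡ 4 — none is 1, so 3 is a primitive root.
So 3 is the smallest generator of (Z/127Z)^×.

3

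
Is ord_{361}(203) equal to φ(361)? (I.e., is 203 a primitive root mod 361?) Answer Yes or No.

Yes

φ(361) = φ(19^2) = 19·(19−1) = 342 = 2 · 3^2 · 19.
Test 203^(342/q) mod 361 for each prime factor q of 342:
203^171 ≡ 360 (mod 361)  [q = 2: ≢ 1 ✓]
203^114 ≡ 68 (mod 361)  [q = 3: ≢ 1 ✓]
203^18 ≡ 134 (mod 361)  [q = 19: ≢ 1 ✓]
None equal 1, so ord_361(203) = 342: 203 is a primitive root.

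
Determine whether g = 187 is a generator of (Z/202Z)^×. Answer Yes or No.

φ(202) = φ(2)·φ(101) = 1·100 = 100 = 2^2 · 5^2.
It suffices to check that the order of 187 is not a proper divisor of 100: compute 187^(100/q) for q ∈ {2, 5}.
187^50 ≡ 201 (mod 202)  [q = 2: ≢ 1 ✓]
187^20 ≡ 87 (mod 202)  [q = 5: ≢ 1 ✓]
All checks pass, so 187 has order 100 and is a primitive root modulo 202.

Yes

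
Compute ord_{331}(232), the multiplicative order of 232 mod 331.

165

ord(232) | φ(331) = 331 − 1 = 330 = 2 · 3 · 5 · 11.
Divisors of 330: 1, 2, 3, 5, 6, 10, 11, 15, 22, 30, 33, 55, 66, 110, 165, 330.
Test each divisor d:
232^1 ≡ 232
232^2 ≡ 202
232^3 ≡ 193
232^5 ≡ 259
232^6 ≡ 177
232^10 ≡ 219
232^11 ≡ 165
232^15 ≡ 120
232^22 ≡ 83
232^30 ≡ 167
232^33 ≡ 124
232^55 ≡ 31
232^66 ≡ 150
232^110 ≡ 299
232^165 ≡ 1
The smallest such exponent is 165, so the order of 232 is 165.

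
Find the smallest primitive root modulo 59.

φ(59) = 59 − 1 = 58 = 2 · 29.
g is a primitive root iff g^(58/q) ≢ 1 (mod 59) for each prime q ∈ {2, 29}.
g = 2: 2^29 ≡ 58; 2^2 ≡ 4 — none is 1, so 2 is a primitive root.
So 2 is the smallest generator of (Z/59Z)^×.

2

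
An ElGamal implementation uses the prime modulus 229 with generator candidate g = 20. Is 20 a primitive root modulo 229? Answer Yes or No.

No

φ(229) = 229 − 1 = 228 = 2^2 · 3 · 19.
20 is a primitive root mod 229 iff 20^(φ(229)/q) ≢ 1 for every prime q | φ(229), i.e. q ∈ {2, 3, 19}.
20^114 ≡ 1 (mod 229)  [q = 2: ≡ 1 ✗]
20^76 ≡ 94 (mod 229)  [q = 3: ≢ 1 ✓]
20^12 ≡ 16 (mod 229)  [q = 19: ≢ 1 ✓]
20^114 ≡ 1 shows ord(20) | 114, strictly less than φ(229); not a primitive root.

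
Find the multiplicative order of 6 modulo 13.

12

Since 6 ∈ (Z/13Z)^×, its order divides φ(13) = 13 − 1 = 12 = 2^2 · 3.
Divisors of 12: 1, 2, 3, 4, 6, 12.
Test each divisor d:
6^1 ≡ 6
6^2 ≡ 10
6^3 ≡ 8
6^4 ≡ 9
6^6 ≡ 12
6^12 ≡ 1
So ord_13(6) = 12.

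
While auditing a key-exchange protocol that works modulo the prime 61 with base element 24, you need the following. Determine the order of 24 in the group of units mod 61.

ord(24) | φ(61) = 61 − 1 = 60 = 2^2 · 3 · 5.
Divisors of 60: 1, 2, 3, 4, 5, 6, 10, 12, 15, 20, 30, 60.
Compute 24^d (mod 61) for the divisors d until we hit 1:
24^1 ≡ 24
24^2 ≡ 27
24^3 ≡ 38
24^4 ≡ 58
24^5 ≡ 50
24^6 ≡ 41
24^10 ≡ 60
24^12 ≡ 34
24^15 ≡ 11
24^20 ≡ 1
So ord_61(24) = 20.

20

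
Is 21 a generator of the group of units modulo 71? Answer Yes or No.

Yes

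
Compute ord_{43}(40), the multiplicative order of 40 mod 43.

21

ord(40) | φ(43) = 43 − 1 = 42 = 2 · 3 · 7.
Divisors of 42: 1, 2, 3, 6, 7, 14, 21, 42.
Compute 40^d (mod 43) for the divisors d until we hit 1:
40^1 ≡ 40 (mod 43)
40^2 ≡ 9 (mod 43)
40^3 ≡ 16 (mod 43)
40^6 ≡ 41 (mod 43)
40^7 ≡ 6 (mod 43)
40^14 ≡ 36 (mod 43)
40^21 ≡ 1 (mod 43) ✓
So ord_43(40) = 21.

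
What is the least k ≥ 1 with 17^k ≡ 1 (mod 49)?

The order of 17 must divide φ(49) = φ(7^2) = 7·(7−1) = 42 = 2 · 3 · 7.
Divisors of 42: 1, 2, 3, 6, 7, 14, 21, 42.
Evaluate successive powers at the divisors of 42:
17^1 ≡ 17 (mod 49)
17^2 ≡ 44 (mod 49)
17^3 ≡ 13 (mod 49)
17^6 ≡ 22 (mod 49)
17^7 ≡ 31 (mod 49)
17^14 ≡ 30 (mod 49)
17^21 ≡ 48 (mod 49)
17^42 ≡ 1 (mod 49) ✓
Hence ord(17) = 42.

42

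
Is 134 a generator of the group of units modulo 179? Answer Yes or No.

φ(179) = 179 − 1 = 178 = 2 · 89.
An element g generates (Z/179Z)^× iff g^(178/q) ≢ 1 (mod 179) for each prime q ∈ {2, 89}.
134^89 ≡ 178 (mod 179)  [q = 2: ≢ 1 ✓]
134^2 ≡ 56 (mod 179)  [q = 89: ≢ 1 ✓]
None equal 1, so ord_179(134) = 178: 134 is a primitive root.

Yes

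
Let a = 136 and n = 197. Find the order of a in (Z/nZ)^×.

98

ord(136) | φ(197) = 197 − 1 = 196 = 2^2 · 7^2.
Divisors of 196: 1, 2, 4, 7, 14, 28, 49, 98, 196.
Evaluate successive powers at the divisors of 196:
136^1 ≡ 136 (mod 197)
136^2 ≡ 175 (mod 197)
136^4 ≡ 90 (mod 197)
136^7 ≡ 19 (mod 197)
136^14 ≡ 164 (mod 197)
136^28 ≡ 104 (mod 197)
136^49 ≡ 196 (mod 197)
136^98 ≡ 1 (mod 197) ✓
Hence ord(136) = 98.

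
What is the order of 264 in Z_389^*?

Since 264 ∈ (Z/389Z)^×, its order divides φ(389) = 389 − 1 = 388 = 2^2 · 97.
Divisors of 388: 1, 2, 4, 97, 194, 388.
Test each divisor d:
264^1 ≡ 264
264^2 ≡ 65
264^4 ≡ 335
264^97 ≡ 388
264^194 ≡ 1
The smallest such exponent is 194, so the order of 264 is 194.

194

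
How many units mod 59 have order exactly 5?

0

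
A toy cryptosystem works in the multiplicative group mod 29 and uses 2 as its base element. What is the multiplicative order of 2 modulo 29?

ord(2) | φ(29) = 29 − 1 = 28 = 2^2 · 7.
Divisors of 28: 1, 2, 4, 7, 14, 28.
Evaluate successive powers at the divisors of 28:
2^1 ≡ 2 (mod 29)
2^2 ≡ 4 (mod 29)
2^4 ≡ 16 (mod 29)
2^7 ≡ 12 (mod 29)
2^14 ≡ 28 (mod 29)
2^28 ≡ 1 (mod 29) ✓
The smallest such exponent is 28, so the order of 2 is 28.

28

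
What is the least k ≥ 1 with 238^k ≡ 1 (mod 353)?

Since 238 ∈ (Z/353Z)^×, its order divides φ(353) = 353 − 1 = 352 = 2^5 · 11.
Divisors of 352: 1, 2, 4, 8, 11, 16, 22, 32, 44, 88, 176, 352.
Check 238^d mod 353 for each divisor in increasing order:
238^1 ≡ 238
238^2 ≡ 164
238^4 ≡ 68
238^8 ≡ 35
238^11 ≡ 10
238^16 ≡ 166
238^22 ≡ 100
238^32 ≡ 22
238^44 ≡ 116
238^88 ≡ 42
238^176 ≡ 352
238^352 ≡ 1
So ord_353(238) = 352.

352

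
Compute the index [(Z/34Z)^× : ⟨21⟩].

4

The order of 21 must divide φ(34) = φ(2)·φ(17) = 1·16 = 16 = 2^4.
Divisors of 16: 1, 2, 4, 8, 16.
Compute 21^d (mod 34) for the divisors d until we hit 1:
21^1 ≡ 21 (mod 34)
21^2 ≡ 33 (mod 34)
21^4 ≡ 1 (mod 34) ✓
So ord_34(21) = 4, hence |⟨21⟩| = 4.
The index is φ(34) / ord(21) = 16 / 4 = 4.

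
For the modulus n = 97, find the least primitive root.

φ(97) = 97 − 1 = 96 = 2^5 · 3.
Test candidates g = 2, 3, … against the prime factors q ∈ {2, 3} of φ(97): g is a generator iff g^(96/q) ≢ 1 for every such q.
g = 2: 2^48 ≡ 1 — hits 1, so not a primitive root.
g = 3: 3^48 ≡ 1 — hits 1, so not a primitive root.
g = 4: 4^48 ≡ 1 — hits 1, so not a primitive root.
g = 5: 5^48 ≡ 96; 5^32 ≡ 35 — none is 1, so 5 is a primitive root.
So 5 is the smallest generator of (Z/97Z)^×.

5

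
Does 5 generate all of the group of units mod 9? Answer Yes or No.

Yes

φ(9) = φ(3^2) = 3·(3−1) = 6 = 2 · 3.
It suffices to check that the order of 5 is not a proper divisor of 6: compute 5^(6/q) for q ∈ {2, 3}.
5^3 ≡ 8 (mod 9)  [q = 2: ≢ 1 ✓]
5^2 ≡ 7 (mod 9)  [q = 3: ≢ 1 ✓]
Every test exponent gives a nontrivial residue, hence 5 generates the full group.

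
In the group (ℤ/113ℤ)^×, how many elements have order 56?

φ(113) = 113 − 1 = 112 = 2^4 · 7.
(Z/113Z)^× is cyclic (|G| = 112); a cyclic group of order m has exactly φ(d) elements of each order d | m, and none otherwise.
56 = 2^3 · 7 divides 112, and φ(56) = 24.

24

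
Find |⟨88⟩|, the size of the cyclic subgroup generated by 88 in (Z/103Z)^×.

102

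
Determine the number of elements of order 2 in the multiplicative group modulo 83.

φ(83) = 83 − 1 = 82 = 2 · 41.
Since (Z/83Z)^× is cyclic of order 82, the number of elements of order d is φ(d) when d | 82 and 0 otherwise.
2 | 82, and φ(2) = 2 − 1 = 1.

1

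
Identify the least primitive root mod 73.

φ(73) = 73 − 1 = 72 = 2^3 · 3^2.
Test candidates g = 2, 3, … against the prime factors q ∈ {2, 3} of φ(73): g is a generator iff g^(72/q) ≢ 1 for every such q.
g = 2: 2^36 ≡ 1 — hits 1, so not a primitive root.
g = 3: 3^36 ≡ 1 — hits 1, so not a primitive root.
g = 4: 4^36 ≡ 1 — hits 1, so not a primitive root.
g = 5: 5^36 ≡ 72; 5^24 ≡ 8 — none is 1, so 5 is a primitive root.
So 5 is the smallest generator of (Z/73Z)^×.

5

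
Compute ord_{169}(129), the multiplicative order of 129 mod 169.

26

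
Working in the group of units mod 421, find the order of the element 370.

7

By Lagrange's theorem, ord_421(370) divides φ(421) = 421 − 1 = 420 = 2^2 · 3 · 5 · 7.
Divisors of 420: 1, 2, 3, 4, 5, 6, 7, 10, 12, 14, 15, 20, 21, 28, 30, 35, 42, 60, 70, 84, 105, 140, 210, 420.
Compute 370^d (mod 421) for the divisors d until we hit 1:
370^1 ≡ 370
370^2 ≡ 75
370^3 ≡ 385
370^4 ≡ 152
370^5 ≡ 247
370^6 ≡ 33
370^7 ≡ 1
The smallest such exponent is 7, so the order of 370 is 7.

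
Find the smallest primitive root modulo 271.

φ(271) = 271 − 1 = 270 = 2 · 3^3 · 5.
Test candidates g = 2, 3, … against the prime factors q ∈ {2, 3, 5} of φ(271): g is a generator iff g^(270/q) ≢ 1 for every such q.
g = 2: 2^135 ≡ 1 — hits 1, so not a primitive root.
g = 3: 3^135 ≡ 270; 3^90 ≡ 1 — hits 1, so not a primitive root.
g = 4: 4^135 ≡ 1 — hits 1, so not a primitive root.
g = 5: 5^135 ≡ 1 — hits 1, so not a primitive root.
g = 6: 6^135 ≡ 270; 6^90 ≡ 242; 6^54 ≡ 10 — none is 1, so 6 is a primitive root.
The smallest primitive root modulo 271 is 6.

6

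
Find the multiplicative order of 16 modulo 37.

9

By Lagrange's theorem, ord_37(16) divides φ(37) = 37 − 1 = 36 = 2^2 · 3^2.
Divisors of 36: 1, 2, 3, 4, 6, 9, 12, 18, 36.
Evaluate successive powers at the divisors of 36:
16^1 ≡ 16 (mod 37)
16^2 ≡ 34 (mod 37)
16^3 ≡ 26 (mod 37)
16^4 ≡ 9 (mod 37)
16^6 ≡ 10 (mod 37)
16^9 ≡ 1 (mod 37) ✓
The smallest such exponent is 9, so the order of 16 is 9.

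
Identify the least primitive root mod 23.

φ(23) = 23 − 1 = 22 = 2 · 11.
Test candidates g = 2, 3, … against the prime factors q ∈ {2, 11} of φ(23): g is a generator iff g^(22/q) ≢ 1 for every such q.
g = 2: 2^11 ≡ 1 — hits 1, so not a primitive root.
g = 3: 3^11 ≡ 1 — hits 1, so not a primitive root.
g = 4: 4^11 ≡ 1 — hits 1, so not a primitive root.
g = 5: 5^11 ≡ 22; 5^2 ≡ 2 — none is 1, so 5 is a primitive root.
The smallest primitive root modulo 23 is 5.

5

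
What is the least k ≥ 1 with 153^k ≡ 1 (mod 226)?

16

By Lagrange's theorem, ord_226(153) divides φ(226) = φ(2)·φ(113) = 1·112 = 112 = 2^4 · 7.
Divisors of 112: 1, 2, 4, 7, 8, 14, 16, 28, 56, 112.
Check 153^d mod 226 for each divisor in increasing order:
153^1 ≡ 153 (mod 226)
153^2 ≡ 131 (mod 226)
153^4 ≡ 211 (mod 226)
153^7 ≡ 161 (mod 226)
153^8 ≡ 225 (mod 226)
153^14 ≡ 157 (mod 226)
153^16 ≡ 1 (mod 226) ✓
Therefore the multiplicative order of 153 modulo 226 is 16.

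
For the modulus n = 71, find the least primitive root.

7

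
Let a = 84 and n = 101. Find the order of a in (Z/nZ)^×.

ord(84) | φ(101) = 101 − 1 = 100 = 2^2 · 5^2.
Divisors of 100: 1, 2, 4, 5, 10, 20, 25, 50, 100.
Check 84^d mod 101 for each divisor in increasing order:
84^1 ≡ 84
84^2 ≡ 87
84^4 ≡ 95
84^5 ≡ 1
Hence ord(84) = 5.

5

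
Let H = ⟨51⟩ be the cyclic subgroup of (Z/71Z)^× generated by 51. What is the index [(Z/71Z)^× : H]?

5

By Lagrange's theorem, ord_71(51) divides φ(71) = 71 − 1 = 70 = 2 · 5 · 7.
Divisors of 70: 1, 2, 5, 7, 10, 14, 35, 70.
Test each divisor d:
51^1 ≡ 51 (mod 71)
51^2 ≡ 45 (mod 71)
51^5 ≡ 41 (mod 71)
51^7 ≡ 70 (mod 71)
51^10 ≡ 48 (mod 71)
51^14 ≡ 1 (mod 71) ✓
So ord_71(51) = 14, hence |⟨51⟩| = 14.
Index = |(Z/71Z)^×| / |⟨51⟩| = 70 / 14 = 5.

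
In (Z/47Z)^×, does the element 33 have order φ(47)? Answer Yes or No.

φ(47) = 47 − 1 = 46 = 2 · 23.
It suffices to check that the order of 33 is not a proper divisor of 46: compute 33^(46/q) for q ∈ {2, 23}.
33^23 ≡ 46 (mod 47)  [q = 2: ≢ 1 ✓]
33^2 ≡ 8 (mod 47)  [q = 23: ≢ 1 ✓]
Every test exponent gives a nontrivial residue, hence 33 generates the full group.

Yes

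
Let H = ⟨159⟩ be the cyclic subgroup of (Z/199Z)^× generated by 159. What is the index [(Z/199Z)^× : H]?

3

Since 159 ∈ (Z/199Z)^×, its order divides φ(199) = 199 − 1 = 198 = 2 · 3^2 · 11.
Divisors of 198: 1, 2, 3, 6, 9, 11, 18, 22, 33, 66, 99, 198.
Compute 159^d (mod 199) for the divisors d until we hit 1:
159^1 ≡ 159 (mod 199)
159^2 ≡ 8 (mod 199)
159^3 ≡ 78 (mod 199)
159^6 ≡ 114 (mod 199)
159^9 ≡ 136 (mod 199)
159^11 ≡ 93 (mod 199)
159^18 ≡ 188 (mod 199)
159^22 ≡ 92 (mod 199)
159^33 ≡ 198 (mod 199)
159^66 ≡ 1 (mod 199) ✓
So ord_199(159) = 66, hence |⟨159⟩| = 66.
The index is φ(199) / ord(159) = 198 / 66 = 3.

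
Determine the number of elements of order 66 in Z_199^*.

20

φ(199) = 199 − 1 = 198 = 2 · 3^2 · 11.
Since (Z/199Z)^× is cyclic of order 198, the number of elements of order d is φ(d) when d | 198 and 0 otherwise.
66 = 2 · 3 · 11 divides 198, and φ(66) = 20.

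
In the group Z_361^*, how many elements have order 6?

φ(361) = φ(19^2) = 19·(19−1) = 342 = 2 · 3^2 · 19.
In a cyclic group of order 342, there are φ(d) elements of order d for each divisor d of 342, and zero for non-divisors.
6 = 2 · 3 divides 342, and φ(6) = 2.

2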